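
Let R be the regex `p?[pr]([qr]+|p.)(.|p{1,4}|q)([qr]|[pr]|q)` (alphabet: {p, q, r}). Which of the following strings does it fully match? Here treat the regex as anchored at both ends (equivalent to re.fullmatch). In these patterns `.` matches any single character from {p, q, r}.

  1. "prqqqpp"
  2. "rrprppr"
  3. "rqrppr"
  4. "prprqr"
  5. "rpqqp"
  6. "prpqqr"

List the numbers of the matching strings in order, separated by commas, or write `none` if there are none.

1, 3, 4, 5, 6

1 → match
2 → no match
3 → match
4 → match
5 → match
6 → match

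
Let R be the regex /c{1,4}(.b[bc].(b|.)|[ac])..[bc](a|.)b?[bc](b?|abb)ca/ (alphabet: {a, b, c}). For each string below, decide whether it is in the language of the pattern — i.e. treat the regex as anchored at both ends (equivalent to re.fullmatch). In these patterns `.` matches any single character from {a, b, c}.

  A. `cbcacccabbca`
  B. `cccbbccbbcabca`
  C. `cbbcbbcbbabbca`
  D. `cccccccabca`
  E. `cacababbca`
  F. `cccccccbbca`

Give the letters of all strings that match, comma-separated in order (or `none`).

B, C, D, E, F

A. `cbcacccabbca` → no match
B → match
C → match
D. `cccccccabca` → match
E. `cacababbca` → match
F. `cccccccbbca` → match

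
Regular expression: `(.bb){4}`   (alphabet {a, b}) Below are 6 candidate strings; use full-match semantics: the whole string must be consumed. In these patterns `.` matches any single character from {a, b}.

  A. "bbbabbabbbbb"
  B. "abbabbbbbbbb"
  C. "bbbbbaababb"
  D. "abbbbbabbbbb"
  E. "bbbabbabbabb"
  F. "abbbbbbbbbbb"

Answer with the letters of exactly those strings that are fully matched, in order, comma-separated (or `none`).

A → match
B → match
C → no match
D → match
E → match
F → match

A, B, D, E, F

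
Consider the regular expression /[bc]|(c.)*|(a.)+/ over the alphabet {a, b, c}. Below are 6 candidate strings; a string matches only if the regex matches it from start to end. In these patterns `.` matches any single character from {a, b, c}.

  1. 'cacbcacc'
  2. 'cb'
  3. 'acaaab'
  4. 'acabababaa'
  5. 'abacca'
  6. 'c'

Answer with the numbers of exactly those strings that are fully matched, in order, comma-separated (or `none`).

1, 2, 3, 4, 6

1 → match
2 → match
3 → match
4 → match
5 → no match
6 → match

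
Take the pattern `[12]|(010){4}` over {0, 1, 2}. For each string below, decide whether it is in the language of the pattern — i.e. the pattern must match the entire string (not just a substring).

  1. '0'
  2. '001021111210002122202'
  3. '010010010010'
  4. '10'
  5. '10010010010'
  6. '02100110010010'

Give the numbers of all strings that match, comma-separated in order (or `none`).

1. '0' → no match
2 → no match
3. '010010010010' → match
4. '10' → no match
5. '10010010010' → no match
6 → no match

3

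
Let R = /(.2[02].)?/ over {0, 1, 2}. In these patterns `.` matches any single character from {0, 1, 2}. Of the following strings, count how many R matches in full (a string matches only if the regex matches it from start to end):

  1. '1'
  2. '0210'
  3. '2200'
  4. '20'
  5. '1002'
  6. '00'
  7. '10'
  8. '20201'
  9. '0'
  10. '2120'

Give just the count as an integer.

1

1 → no match
2 → no match
3 → match
4 → no match
5 → no match
6 → no match
7 → no match
8 → no match
9 → no match
10 → no match
Total matched: 1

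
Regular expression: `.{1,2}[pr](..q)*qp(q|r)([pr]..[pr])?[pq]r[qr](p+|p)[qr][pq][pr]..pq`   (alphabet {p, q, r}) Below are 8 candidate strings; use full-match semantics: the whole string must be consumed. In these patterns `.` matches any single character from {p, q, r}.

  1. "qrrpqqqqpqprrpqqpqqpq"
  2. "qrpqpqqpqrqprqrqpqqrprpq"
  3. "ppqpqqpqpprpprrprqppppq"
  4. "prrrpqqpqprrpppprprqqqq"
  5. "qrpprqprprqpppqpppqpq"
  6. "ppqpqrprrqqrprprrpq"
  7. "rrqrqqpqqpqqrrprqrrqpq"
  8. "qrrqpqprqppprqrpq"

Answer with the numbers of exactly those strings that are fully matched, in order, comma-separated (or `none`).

1 → no match
2 → match
3 → match
4 → no match — must end with "pq"
5 → no match
6 → no match
7 → match
8 → no match

2, 3, 7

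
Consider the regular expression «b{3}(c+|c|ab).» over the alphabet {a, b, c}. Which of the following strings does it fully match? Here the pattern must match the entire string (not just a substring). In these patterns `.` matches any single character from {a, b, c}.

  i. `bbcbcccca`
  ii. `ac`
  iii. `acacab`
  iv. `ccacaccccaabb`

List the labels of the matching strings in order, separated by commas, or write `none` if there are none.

i. `bbcbcccca` → no match
ii. `ac` → no match — must start with `b`
iii. `acacab` → no match — must start with `b`
iv → no match — must start with `b`

none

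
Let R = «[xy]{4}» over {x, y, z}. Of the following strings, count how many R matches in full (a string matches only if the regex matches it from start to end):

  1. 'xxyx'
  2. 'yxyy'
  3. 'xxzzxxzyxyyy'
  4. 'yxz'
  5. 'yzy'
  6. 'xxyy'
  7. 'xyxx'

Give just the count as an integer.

4

1 → match
2 → match
3 → no match
4 → no match
5 → no match
6 → match
7 → match
Total matched: 4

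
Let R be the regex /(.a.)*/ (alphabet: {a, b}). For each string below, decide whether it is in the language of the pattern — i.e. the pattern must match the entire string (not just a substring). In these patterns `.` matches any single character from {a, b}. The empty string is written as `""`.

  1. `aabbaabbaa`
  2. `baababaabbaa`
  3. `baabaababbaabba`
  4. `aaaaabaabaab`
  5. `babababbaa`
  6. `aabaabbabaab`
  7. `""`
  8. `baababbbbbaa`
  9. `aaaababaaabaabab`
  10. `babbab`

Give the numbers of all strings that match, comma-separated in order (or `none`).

2, 4, 6, 7, 10

1 → no match
2 → match
3 → no match
4 → match
5 → no match
6 → match
7 → match
8 → no match
9 → no match
10 → match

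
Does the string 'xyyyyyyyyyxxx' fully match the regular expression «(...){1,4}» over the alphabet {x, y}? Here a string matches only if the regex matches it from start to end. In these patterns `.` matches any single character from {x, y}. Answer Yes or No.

No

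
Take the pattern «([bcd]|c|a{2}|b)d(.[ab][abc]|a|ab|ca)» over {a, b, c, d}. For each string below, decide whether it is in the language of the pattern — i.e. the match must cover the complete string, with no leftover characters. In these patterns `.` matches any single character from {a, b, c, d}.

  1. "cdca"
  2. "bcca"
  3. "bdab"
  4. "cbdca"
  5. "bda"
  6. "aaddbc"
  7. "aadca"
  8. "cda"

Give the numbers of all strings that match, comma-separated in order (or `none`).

1. "cdca" → match
2. "bcca" → no match
3. "bdab" → match
4. "cbdca" → no match
5. "bda" → match
6. "aaddbc" → match
7. "aadca" → match
8. "cda" → match

1, 3, 5, 6, 7, 8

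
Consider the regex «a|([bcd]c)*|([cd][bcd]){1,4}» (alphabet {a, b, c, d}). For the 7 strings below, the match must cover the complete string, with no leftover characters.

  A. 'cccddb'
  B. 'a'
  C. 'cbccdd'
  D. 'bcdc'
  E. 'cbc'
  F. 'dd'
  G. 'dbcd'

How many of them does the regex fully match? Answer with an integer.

6

A → match
B → match
C → match
D → match
E → no match
F → match
G → match
Total matched: 6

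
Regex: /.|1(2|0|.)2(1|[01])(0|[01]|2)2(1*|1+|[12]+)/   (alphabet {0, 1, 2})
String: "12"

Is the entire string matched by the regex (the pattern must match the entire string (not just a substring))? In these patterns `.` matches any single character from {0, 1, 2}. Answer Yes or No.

No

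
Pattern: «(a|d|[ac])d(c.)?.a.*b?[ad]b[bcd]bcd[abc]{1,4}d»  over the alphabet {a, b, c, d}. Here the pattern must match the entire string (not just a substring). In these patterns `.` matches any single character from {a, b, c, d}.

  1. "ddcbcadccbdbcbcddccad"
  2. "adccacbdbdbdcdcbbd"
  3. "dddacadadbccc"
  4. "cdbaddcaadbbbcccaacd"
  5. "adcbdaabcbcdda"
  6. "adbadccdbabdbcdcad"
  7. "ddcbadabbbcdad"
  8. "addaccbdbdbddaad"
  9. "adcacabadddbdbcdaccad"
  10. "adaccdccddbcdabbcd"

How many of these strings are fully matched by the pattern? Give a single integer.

1 → no match
2 → no match
3 → no match — must end with "d"
4 → no match
5 → no match — must end with "d"
6 → match
7 → no match
8 → no match
9 → match
10 → no match
Total matched: 2

2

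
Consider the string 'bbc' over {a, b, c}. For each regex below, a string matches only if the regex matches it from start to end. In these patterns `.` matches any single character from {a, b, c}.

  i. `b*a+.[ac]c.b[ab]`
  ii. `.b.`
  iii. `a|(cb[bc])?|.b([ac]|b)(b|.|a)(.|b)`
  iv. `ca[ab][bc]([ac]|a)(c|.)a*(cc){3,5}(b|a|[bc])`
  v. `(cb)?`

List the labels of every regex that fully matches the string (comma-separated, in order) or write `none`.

i → no match
ii → match
iii → no match
iv → no match — must start with 'ca'
v → no match

ii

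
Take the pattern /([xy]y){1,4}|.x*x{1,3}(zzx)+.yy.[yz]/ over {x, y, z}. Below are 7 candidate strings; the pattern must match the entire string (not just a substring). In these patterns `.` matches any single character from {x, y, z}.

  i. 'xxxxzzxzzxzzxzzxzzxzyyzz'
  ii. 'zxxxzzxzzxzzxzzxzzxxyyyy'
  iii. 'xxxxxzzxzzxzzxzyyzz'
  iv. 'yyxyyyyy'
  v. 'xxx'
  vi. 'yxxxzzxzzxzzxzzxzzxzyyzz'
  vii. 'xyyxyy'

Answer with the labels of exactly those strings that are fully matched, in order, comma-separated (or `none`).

i, ii, iii, iv, vi

i → match
ii → match
iii → match
iv. 'yyxyyyyy' → match
v. 'xxx' → no match
vi → match
vii. 'xyyxyy' → no match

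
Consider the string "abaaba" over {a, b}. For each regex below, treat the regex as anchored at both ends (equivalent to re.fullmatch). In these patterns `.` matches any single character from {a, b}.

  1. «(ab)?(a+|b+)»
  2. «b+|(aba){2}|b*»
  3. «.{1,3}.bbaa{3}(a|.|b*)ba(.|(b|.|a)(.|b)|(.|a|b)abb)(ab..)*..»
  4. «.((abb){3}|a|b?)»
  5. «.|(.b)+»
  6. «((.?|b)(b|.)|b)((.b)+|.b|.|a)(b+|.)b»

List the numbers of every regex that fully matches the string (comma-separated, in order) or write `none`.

1 → no match
2 → match
3 → no match
4 → no match
5 → no match
6 → no match — must end with "b"

2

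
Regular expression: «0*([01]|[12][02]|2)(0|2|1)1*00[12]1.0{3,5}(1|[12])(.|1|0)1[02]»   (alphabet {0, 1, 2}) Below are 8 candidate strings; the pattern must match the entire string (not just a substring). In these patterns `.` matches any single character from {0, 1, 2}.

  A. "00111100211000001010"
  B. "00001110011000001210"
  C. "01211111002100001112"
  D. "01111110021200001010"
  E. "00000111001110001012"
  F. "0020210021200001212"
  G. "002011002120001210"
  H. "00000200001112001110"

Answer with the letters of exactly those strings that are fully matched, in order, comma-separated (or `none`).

A → match
B → match
C → match
D → match
E → match
F → match
G → match
H → no match

A, B, C, D, E, F, G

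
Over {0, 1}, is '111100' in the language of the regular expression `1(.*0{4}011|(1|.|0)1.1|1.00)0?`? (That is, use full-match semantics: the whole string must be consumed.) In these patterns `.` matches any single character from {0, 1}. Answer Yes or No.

No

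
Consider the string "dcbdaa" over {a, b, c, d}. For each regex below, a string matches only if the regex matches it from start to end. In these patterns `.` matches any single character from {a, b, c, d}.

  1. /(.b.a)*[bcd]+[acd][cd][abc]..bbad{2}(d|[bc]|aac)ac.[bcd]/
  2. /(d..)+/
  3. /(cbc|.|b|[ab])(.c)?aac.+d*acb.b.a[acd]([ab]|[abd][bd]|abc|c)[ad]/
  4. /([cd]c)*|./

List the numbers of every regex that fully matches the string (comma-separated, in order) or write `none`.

2

1 → no match
2 → match
3 → no match
4 → no match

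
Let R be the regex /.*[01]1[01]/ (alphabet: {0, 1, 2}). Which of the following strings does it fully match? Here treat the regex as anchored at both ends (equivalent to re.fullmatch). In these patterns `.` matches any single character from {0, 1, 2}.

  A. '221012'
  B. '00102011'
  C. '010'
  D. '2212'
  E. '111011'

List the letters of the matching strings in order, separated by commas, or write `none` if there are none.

B, C, E

A → no match
B → match
C → match
D → no match
E → match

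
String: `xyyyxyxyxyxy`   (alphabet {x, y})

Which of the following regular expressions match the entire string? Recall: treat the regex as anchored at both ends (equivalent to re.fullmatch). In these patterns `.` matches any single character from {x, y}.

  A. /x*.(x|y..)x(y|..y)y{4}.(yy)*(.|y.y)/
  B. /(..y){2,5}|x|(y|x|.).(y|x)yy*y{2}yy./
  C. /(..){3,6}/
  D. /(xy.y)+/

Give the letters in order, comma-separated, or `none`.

A → no match
B → no match
C → match
D → match

C, D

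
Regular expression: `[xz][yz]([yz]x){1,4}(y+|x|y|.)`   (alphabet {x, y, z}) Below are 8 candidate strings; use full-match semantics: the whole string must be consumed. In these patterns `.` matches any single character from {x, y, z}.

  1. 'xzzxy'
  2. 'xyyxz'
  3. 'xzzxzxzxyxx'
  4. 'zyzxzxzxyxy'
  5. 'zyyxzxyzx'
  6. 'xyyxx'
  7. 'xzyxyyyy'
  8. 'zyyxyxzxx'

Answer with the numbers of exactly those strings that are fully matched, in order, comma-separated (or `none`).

1, 2, 3, 4, 6, 7, 8

1 → match
2 → match
3 → match
4 → match
5 → no match
6 → match
7 → match
8 → match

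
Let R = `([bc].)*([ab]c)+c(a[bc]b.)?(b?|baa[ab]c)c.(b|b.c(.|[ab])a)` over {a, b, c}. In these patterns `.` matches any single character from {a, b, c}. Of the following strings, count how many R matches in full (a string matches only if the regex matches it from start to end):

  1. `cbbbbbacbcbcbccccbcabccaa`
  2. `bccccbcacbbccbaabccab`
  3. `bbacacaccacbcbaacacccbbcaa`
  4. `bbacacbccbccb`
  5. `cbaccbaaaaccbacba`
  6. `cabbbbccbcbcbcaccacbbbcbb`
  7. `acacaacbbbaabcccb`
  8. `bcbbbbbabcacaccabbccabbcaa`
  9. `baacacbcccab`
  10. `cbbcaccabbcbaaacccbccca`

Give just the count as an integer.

1 → no match
2 → match
3 → no match
4 → match
5 → no match
6 → match
7 → no match
8 → match
9 → match
10 → match
Total matched: 6

6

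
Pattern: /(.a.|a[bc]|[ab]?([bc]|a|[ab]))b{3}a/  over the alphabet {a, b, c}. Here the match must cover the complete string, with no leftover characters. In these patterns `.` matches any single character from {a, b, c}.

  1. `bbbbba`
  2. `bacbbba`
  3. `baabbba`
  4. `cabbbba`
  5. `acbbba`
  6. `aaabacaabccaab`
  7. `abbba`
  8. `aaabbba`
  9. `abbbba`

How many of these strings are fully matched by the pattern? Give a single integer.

1. `bbbbba` → match
2. `bacbbba` → match
3. `baabbba` → match
4. `cabbbba` → match
5. `acbbba` → match
6 → no match — must end with `ba`
7. `abbba` → match
8. `aaabbba` → match
9. `abbbba` → match
Total matched: 8

8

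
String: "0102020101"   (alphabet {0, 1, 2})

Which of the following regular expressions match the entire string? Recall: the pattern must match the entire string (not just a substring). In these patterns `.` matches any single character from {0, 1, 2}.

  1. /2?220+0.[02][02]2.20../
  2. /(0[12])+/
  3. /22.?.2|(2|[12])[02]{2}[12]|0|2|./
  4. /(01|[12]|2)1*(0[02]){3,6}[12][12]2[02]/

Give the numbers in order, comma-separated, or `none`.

1 → no match
2 → match
3 → no match
4 → no match

2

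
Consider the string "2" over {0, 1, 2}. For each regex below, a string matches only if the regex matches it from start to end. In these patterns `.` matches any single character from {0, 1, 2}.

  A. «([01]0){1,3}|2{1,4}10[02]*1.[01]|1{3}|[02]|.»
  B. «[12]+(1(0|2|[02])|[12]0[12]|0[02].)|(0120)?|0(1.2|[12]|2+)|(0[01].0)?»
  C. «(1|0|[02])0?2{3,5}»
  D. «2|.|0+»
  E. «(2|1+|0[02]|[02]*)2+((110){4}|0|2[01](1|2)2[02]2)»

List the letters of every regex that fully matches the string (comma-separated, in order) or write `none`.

A → match
B → no match
C → no match
D → match
E → no match

A, D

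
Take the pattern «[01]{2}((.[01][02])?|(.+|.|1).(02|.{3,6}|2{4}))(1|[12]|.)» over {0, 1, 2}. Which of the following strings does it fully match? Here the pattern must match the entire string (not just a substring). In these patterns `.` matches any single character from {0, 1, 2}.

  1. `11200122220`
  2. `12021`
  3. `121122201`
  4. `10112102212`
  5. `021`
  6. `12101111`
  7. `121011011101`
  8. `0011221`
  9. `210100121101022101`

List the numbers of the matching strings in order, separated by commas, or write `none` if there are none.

1, 4

1 → match
2 → no match
3 → no match
4 → match
5 → no match
6 → no match
7 → no match
8 → no match
9 → no match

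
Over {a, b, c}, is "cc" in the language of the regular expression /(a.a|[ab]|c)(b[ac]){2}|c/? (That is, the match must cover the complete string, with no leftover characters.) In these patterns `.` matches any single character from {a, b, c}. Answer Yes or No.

No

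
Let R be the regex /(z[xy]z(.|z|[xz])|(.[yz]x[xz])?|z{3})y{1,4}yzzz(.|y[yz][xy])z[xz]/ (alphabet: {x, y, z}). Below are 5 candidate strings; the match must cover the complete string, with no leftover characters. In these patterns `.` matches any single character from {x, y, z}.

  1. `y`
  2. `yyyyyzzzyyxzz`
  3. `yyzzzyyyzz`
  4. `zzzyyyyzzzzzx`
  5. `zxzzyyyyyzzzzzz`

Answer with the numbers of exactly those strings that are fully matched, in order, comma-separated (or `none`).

2, 3, 4, 5

1 → no match
2 → match
3 → match
4 → match
5 → match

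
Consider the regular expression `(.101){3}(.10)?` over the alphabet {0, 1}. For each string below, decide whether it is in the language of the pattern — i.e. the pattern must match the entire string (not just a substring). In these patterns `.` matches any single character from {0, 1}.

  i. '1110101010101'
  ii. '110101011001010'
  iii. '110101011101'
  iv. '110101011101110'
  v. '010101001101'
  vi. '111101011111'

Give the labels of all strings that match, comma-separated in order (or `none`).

i → no match
ii → no match
iii. '110101011101' → match
iv → match
v. '010101001101' → no match
vi. '111101011111' → no match

iii, iv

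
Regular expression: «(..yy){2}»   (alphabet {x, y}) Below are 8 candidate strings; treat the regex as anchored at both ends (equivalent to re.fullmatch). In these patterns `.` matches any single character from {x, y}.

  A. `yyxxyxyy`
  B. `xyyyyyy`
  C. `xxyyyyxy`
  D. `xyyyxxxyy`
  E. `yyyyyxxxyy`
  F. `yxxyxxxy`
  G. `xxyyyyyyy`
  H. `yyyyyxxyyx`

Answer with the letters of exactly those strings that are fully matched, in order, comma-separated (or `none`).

none

A → no match
B → no match
C → no match — must end with `yy`
D → no match
E → no match
F → no match — must end with `yy`
G → no match
H → no match — must end with `yy`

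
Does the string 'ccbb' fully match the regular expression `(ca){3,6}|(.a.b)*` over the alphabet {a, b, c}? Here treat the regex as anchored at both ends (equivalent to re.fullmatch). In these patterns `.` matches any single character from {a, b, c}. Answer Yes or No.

No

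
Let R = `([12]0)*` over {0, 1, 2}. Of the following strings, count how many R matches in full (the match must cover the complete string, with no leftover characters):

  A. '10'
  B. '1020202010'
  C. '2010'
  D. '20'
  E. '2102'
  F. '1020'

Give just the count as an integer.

5

A → match
B → match
C → match
D → match
E → no match
F → match
Total matched: 5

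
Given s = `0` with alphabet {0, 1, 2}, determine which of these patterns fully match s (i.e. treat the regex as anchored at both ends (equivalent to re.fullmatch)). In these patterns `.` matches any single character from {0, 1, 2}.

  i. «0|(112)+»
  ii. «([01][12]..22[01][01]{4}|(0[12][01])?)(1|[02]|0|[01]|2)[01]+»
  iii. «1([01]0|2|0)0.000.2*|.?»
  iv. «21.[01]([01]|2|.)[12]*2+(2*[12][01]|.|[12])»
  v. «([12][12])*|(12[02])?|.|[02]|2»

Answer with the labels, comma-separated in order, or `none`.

i, iii, v

i → match
ii → no match
iii → match
iv → no match — must start with `21`
v → match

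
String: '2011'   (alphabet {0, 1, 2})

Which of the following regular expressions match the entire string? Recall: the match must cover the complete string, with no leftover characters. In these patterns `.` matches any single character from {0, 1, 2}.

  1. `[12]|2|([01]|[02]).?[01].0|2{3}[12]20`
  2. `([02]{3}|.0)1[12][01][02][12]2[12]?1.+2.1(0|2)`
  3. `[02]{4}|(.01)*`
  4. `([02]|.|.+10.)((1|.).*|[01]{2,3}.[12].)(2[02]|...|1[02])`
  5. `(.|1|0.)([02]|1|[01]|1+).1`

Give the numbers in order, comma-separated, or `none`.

1 → no match
2 → no match
3 → no match
4 → no match
5 → match

5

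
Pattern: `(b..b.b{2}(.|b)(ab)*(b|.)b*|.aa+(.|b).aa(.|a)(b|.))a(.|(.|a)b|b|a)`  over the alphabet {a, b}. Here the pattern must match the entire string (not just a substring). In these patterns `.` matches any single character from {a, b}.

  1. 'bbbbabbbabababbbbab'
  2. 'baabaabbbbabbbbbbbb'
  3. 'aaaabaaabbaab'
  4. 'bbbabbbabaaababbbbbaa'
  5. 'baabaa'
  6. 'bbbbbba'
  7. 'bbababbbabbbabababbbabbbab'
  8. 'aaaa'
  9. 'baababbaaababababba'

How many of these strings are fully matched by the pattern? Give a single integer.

2

1 → match
2 → no match
3 → match
4 → no match
5 → no match
6 → no match
7 → no match
8 → no match
9 → no match
Total matched: 2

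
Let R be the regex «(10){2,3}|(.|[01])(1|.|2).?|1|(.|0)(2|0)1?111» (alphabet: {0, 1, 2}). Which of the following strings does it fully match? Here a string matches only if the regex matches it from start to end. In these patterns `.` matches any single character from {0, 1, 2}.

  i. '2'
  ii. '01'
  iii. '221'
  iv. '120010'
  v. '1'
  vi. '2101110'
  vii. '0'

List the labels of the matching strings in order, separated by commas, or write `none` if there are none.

i → no match
ii → match
iii → match
iv → no match
v → match
vi → no match
vii → no match

ii, iii, v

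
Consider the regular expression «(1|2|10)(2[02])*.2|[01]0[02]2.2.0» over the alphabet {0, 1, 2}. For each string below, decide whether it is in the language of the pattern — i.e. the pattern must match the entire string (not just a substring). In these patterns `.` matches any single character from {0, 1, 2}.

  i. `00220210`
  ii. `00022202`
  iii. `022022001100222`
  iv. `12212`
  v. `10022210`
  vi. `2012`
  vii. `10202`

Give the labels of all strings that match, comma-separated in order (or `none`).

i → match
ii → no match
iii → no match
iv → match
v → match
vi → no match
vii → no match

i, iv, v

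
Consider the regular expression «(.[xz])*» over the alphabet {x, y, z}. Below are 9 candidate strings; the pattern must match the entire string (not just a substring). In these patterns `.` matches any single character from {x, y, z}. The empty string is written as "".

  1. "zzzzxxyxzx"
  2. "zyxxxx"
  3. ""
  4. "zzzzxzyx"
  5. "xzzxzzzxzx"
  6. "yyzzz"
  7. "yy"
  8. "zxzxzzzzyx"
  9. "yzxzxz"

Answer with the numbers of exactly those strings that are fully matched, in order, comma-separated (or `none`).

1 → match
2 → no match
3 → match
4 → match
5 → match
6 → no match
7 → no match
8 → match
9 → match

1, 3, 4, 5, 8, 9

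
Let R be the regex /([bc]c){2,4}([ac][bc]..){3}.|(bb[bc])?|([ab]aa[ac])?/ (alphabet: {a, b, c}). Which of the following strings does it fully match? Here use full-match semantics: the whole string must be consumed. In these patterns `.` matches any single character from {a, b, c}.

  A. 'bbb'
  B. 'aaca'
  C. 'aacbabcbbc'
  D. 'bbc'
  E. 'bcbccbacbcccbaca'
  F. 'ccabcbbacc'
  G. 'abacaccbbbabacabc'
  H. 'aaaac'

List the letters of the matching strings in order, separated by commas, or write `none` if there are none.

A → match
B → no match
C → no match
D → match
E → no match
F → no match
G → no match
H → no match

A, D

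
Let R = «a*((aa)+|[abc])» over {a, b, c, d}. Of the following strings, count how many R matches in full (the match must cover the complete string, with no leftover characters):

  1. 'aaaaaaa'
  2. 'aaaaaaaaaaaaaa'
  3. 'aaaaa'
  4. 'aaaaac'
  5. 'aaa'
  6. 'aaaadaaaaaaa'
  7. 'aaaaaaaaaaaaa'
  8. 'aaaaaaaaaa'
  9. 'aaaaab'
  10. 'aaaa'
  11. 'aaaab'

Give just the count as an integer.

1. 'aaaaaaa' → match
2 → match
3. 'aaaaa' → match
4. 'aaaaac' → match
5. 'aaa' → match
6. 'aaaadaaaaaaa' → no match
7 → match
8. 'aaaaaaaaaa' → match
9. 'aaaaab' → match
10. 'aaaa' → match
11. 'aaaab' → match
Total matched: 10

10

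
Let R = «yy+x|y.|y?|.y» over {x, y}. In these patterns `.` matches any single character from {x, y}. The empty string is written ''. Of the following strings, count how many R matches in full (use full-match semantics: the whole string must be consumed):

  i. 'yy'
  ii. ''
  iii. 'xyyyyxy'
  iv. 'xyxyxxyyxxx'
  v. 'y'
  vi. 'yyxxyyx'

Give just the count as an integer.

3

i → match
ii → match
iii → no match
iv → no match
v → match
vi → no match
Total matched: 3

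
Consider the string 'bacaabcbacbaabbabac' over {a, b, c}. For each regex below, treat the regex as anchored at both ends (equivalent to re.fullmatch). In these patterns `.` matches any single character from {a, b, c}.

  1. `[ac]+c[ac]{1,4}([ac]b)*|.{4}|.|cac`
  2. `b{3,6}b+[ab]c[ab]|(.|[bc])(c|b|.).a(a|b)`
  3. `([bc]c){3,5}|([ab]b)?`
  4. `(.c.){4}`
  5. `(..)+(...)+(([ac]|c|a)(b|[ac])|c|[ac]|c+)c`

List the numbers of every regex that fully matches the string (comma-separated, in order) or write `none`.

1 → no match
2 → no match
3 → no match
4 → no match
5 → match

5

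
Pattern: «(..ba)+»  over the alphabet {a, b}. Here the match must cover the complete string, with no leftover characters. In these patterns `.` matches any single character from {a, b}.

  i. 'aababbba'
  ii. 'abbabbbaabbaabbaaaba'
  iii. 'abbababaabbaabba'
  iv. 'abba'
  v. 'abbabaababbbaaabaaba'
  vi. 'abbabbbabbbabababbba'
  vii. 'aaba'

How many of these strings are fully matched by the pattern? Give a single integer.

i → match
ii → match
iii → match
iv → match
v → no match
vi → match
vii → match
Total matched: 6

6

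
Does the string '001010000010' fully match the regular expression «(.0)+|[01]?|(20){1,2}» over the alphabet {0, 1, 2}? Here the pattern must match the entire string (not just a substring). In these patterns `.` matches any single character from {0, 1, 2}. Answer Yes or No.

Yes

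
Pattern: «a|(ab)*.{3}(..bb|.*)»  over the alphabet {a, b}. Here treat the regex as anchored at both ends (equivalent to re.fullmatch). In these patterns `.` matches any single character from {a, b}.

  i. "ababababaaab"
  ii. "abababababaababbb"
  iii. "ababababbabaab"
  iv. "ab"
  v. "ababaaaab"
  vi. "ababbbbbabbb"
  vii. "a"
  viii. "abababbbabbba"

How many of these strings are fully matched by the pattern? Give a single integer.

i → match
ii → match
iii → match
iv → no match
v → match
vi → match
vii → match
viii → match
Total matched: 7

7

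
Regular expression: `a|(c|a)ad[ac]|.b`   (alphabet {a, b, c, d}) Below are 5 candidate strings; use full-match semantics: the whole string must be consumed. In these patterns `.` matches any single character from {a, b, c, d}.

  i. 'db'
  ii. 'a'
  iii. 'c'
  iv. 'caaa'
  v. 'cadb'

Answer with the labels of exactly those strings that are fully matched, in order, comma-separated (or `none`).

i, ii

i → match
ii → match
iii → no match
iv → no match
v → no match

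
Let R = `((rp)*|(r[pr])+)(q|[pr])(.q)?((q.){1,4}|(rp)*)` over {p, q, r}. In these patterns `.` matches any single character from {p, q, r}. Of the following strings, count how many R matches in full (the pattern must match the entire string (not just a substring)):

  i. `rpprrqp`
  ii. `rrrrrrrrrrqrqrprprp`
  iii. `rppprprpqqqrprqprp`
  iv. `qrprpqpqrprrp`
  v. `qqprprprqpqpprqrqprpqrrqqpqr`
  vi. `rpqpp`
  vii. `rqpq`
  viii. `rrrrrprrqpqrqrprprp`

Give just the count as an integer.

1

i → no match
ii → match
iii → no match
iv → no match
v → no match
vi → no match
vii → no match
viii → no match
Total matched: 1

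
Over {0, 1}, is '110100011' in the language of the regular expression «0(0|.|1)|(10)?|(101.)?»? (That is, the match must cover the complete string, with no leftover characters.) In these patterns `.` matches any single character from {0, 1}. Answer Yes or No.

No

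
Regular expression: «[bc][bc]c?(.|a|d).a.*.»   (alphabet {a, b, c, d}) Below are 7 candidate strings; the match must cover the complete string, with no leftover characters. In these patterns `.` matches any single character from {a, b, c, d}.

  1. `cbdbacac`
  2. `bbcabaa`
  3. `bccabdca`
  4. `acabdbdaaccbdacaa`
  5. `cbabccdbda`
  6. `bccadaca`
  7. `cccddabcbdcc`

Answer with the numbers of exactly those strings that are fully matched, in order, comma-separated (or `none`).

1, 2, 6, 7

1 → match
2 → match
3 → no match
4 → no match
5 → no match
6 → match
7 → match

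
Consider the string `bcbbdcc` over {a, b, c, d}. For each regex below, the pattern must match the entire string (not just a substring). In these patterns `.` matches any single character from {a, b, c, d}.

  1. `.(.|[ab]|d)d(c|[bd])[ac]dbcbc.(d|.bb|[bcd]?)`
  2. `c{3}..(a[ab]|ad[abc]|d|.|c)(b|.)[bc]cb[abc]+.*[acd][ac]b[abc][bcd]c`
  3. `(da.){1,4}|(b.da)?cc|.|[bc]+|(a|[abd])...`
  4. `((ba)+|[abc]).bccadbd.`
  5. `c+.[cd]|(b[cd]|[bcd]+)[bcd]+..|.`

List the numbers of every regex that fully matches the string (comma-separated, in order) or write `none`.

5

1 → no match
2 → no match — must start with `c`
3 → no match
4 → no match
5 → match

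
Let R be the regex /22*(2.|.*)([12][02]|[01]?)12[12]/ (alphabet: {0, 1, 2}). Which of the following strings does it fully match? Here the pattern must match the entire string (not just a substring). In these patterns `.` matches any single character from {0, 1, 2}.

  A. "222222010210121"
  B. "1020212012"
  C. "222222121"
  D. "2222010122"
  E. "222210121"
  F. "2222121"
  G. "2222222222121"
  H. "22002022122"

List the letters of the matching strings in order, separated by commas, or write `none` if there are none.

A → match
B → no match — must start with "2"
C → match
D → match
E → match
F → match
G → match
H → match

A, C, D, E, F, G, H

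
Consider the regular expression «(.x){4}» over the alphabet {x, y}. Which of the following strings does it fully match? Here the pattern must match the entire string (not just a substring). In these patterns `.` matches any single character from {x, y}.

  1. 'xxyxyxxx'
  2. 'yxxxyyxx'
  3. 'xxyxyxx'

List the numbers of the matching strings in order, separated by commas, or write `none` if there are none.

1

1. 'xxyxyxxx' → match
2. 'yxxxyyxx' → no match
3. 'xxyxyxx' → no match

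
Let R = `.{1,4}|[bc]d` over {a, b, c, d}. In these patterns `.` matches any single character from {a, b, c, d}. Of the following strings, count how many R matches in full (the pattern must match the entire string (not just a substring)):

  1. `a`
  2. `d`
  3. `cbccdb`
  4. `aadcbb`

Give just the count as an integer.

2

1 → match
2 → match
3 → no match
4 → no match
Total matched: 2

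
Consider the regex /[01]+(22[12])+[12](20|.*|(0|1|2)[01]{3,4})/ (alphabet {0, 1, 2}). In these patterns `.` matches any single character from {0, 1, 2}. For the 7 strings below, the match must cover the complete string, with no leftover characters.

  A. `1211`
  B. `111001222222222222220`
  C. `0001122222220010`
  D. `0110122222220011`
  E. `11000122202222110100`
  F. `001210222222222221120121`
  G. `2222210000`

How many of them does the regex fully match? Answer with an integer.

A → no match
B → match
C → match
D → match
E → no match
F → no match
G → no match
Total matched: 3

3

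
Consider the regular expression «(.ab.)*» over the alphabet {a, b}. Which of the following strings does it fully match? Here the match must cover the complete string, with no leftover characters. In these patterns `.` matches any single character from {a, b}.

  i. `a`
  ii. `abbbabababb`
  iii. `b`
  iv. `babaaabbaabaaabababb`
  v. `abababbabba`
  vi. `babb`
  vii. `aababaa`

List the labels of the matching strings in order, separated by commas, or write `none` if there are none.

iv, vi

i → no match
ii → no match
iii → no match
iv → match
v → no match
vi → match
vii → no match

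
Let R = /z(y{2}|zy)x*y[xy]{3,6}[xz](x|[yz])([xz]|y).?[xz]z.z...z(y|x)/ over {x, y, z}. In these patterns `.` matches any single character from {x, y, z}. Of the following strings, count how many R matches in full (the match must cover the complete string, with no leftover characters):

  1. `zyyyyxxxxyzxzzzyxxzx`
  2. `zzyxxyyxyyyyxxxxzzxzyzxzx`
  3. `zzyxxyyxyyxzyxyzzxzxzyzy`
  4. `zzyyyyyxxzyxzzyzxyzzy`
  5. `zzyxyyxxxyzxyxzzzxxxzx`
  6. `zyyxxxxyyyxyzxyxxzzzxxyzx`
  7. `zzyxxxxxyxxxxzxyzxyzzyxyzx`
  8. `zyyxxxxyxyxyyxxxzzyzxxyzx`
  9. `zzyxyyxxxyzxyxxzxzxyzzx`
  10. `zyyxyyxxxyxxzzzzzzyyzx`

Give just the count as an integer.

1 → match
2 → match
3 → match
4 → match
5 → match
6 → match
7 → no match
8 → match
9 → match
10 → match
Total matched: 9

9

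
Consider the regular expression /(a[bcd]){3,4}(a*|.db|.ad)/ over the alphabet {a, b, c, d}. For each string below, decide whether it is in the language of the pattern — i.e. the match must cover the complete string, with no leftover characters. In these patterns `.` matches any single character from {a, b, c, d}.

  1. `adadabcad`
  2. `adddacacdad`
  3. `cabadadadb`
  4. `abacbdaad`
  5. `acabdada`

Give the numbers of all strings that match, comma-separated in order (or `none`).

1

1 → match
2 → no match
3 → no match — must start with `a`
4 → no match
5 → no match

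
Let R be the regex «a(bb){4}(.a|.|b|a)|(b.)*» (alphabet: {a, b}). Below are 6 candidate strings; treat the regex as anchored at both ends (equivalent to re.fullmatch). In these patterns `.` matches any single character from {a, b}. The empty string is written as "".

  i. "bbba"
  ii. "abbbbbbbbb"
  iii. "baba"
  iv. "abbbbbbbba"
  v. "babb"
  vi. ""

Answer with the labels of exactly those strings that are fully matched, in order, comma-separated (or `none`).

i, ii, iii, iv, v, vi

i → match
ii → match
iii → match
iv → match
v → match
vi → match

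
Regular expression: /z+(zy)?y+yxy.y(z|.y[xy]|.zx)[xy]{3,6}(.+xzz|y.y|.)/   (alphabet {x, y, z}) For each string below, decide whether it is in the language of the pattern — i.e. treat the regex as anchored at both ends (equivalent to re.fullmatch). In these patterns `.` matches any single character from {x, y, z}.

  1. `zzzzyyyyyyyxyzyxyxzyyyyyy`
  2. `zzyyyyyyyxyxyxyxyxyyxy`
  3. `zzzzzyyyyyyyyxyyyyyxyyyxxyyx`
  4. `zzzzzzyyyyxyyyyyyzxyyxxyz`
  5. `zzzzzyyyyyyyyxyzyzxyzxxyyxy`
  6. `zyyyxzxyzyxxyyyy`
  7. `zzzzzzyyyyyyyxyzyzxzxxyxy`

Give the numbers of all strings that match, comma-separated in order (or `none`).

2

1 → no match
2 → match
3 → no match
4 → no match
5 → no match
6 → no match
7 → no match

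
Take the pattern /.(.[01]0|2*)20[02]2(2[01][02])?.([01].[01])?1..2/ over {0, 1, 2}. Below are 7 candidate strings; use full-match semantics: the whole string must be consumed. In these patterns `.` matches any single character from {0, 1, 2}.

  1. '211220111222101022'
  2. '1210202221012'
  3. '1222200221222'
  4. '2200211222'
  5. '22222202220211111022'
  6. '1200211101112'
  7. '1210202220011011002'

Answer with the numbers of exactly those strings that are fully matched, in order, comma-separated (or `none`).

2, 3, 4, 5, 6, 7

1 → no match
2 → match
3 → match
4 → match
5 → match
6 → match
7 → match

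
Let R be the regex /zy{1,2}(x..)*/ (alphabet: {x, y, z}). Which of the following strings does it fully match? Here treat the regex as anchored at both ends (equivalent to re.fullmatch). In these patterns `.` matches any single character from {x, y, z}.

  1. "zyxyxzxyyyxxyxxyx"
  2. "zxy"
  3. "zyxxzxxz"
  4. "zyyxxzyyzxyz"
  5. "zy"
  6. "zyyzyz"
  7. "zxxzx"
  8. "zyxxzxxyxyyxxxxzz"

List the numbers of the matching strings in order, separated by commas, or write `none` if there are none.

3, 5, 8

1 → no match
2 → no match — must start with "zy"
3 → match
4 → no match
5 → match
6 → no match
7 → no match — must start with "zy"
8 → match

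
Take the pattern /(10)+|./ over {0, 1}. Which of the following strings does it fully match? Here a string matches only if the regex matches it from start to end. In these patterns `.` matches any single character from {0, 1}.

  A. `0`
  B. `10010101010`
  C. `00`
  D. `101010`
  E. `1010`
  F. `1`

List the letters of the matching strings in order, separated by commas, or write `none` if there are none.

A → match
B → no match
C → no match
D → match
E → match
F → match

A, D, E, F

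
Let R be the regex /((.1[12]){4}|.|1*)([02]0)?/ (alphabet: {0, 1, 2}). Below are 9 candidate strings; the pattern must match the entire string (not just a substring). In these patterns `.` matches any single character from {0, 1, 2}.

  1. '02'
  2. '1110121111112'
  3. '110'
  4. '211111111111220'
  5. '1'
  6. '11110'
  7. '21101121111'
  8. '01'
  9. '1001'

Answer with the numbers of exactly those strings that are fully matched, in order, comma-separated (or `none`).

1 → no match
2 → no match
3 → no match
4 → no match
5 → match
6 → no match
7 → no match
8 → no match
9 → no match

5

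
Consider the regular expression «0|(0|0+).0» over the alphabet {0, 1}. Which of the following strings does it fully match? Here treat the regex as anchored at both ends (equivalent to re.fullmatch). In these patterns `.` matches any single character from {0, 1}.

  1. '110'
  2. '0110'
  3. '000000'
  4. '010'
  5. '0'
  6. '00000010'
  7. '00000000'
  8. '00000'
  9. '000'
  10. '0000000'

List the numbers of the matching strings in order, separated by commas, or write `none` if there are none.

3, 4, 5, 6, 7, 8, 9, 10

1 → no match — must start with '0'
2 → no match
3 → match
4 → match
5 → match
6 → match
7 → match
8 → match
9 → match
10 → match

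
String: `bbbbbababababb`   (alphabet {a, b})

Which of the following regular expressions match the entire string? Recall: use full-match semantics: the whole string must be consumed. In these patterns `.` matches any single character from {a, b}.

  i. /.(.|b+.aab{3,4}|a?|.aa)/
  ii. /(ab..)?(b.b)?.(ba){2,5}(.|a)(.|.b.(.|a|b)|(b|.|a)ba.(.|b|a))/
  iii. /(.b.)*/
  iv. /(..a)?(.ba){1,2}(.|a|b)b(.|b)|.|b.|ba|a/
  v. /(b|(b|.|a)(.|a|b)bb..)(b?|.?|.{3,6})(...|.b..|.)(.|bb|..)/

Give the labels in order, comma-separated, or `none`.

i → no match
ii → match
iii → no match
iv → no match
v → match

ii, v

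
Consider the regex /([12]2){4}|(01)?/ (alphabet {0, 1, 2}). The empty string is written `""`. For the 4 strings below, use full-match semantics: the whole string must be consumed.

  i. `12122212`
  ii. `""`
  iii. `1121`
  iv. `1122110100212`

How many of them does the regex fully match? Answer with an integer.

2

i. `12122212` → match
ii. `""` → match
iii. `1121` → no match
iv → no match
Total matched: 2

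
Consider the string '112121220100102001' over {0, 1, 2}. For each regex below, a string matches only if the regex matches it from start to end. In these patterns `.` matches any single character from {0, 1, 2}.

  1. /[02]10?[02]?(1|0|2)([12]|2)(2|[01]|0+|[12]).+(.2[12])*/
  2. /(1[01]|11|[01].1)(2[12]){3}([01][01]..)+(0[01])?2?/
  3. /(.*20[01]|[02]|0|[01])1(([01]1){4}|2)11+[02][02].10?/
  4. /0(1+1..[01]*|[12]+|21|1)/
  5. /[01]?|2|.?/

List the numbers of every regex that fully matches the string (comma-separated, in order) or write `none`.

1 → no match
2 → match
3 → no match
4 → no match — must start with '0'
5 → no match

2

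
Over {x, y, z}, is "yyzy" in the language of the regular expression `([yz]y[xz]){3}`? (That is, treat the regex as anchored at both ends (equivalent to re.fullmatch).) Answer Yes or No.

No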